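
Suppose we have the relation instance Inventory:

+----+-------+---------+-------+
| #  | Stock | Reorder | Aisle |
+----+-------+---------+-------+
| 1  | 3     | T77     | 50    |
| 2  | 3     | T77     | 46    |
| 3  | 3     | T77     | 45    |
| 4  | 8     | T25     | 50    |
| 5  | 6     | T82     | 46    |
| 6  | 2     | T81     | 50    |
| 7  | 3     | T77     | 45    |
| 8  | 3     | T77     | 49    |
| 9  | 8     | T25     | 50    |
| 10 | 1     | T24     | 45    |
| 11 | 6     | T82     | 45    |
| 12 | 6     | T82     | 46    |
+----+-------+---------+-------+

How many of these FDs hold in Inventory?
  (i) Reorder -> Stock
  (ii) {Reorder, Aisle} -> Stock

2

(i) Reorder -> Stock: every LHS value maps to a single RHS value — holds.
(ii) {Reorder, Aisle} -> Stock: every LHS value maps to a single RHS value — holds.
2 of the 2 dependencies hold.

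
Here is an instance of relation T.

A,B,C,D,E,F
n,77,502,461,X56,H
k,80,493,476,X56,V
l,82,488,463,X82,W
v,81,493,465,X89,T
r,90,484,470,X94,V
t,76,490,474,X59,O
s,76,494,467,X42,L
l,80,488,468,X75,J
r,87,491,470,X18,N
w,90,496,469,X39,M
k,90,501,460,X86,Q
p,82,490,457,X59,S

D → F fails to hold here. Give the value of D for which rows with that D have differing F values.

470

D=461: 1 row → F = H ✓
D=476: 1 row → F = V ✓
D=463: 1 row → F = W ✓
D=465: 1 row → F = T ✓
D=470: 2 rows → F takes values {V, N} — violation
D=474: 1 row → F = O ✓
D=467: 1 row → F = L ✓
D=468: 1 row → F = J ✓
D=469: 1 row → F = M ✓
D=460: 1 row → F = Q ✓
D=457: 1 row → F = S ✓
The only D value with inconsistent F is D=470.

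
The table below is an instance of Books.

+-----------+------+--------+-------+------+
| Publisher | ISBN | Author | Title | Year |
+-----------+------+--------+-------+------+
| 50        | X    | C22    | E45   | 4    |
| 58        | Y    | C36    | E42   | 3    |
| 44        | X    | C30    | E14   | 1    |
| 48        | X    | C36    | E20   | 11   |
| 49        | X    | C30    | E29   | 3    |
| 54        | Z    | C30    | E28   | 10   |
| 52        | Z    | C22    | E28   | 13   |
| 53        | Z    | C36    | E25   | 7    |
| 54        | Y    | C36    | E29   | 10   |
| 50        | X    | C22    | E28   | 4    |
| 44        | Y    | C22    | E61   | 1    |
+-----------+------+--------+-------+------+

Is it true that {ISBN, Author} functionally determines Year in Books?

No

(ISBN=X, Author=C22): 2 rows → Year = 4, 4 ✓
(ISBN=Y, Author=C36): 2 rows → Year takes values {3, 10} — violation
(ISBN=X, Author=C30): 2 rows → Year takes values {1, 3} — violation
(ISBN=X, Author=C36): 1 row → Year = 11 ✓
(ISBN=Z, Author=C30): 1 row → Year = 10 ✓
(ISBN=Z, Author=C22): 1 row → Year = 13 ✓
(ISBN=Z, Author=C36): 1 row → Year = 7 ✓
(ISBN=Y, Author=C22): 1 row → Year = 1 ✓
Two rows agree on {ISBN, Author} but differ on Year, so {ISBN, Author} → Year does not hold.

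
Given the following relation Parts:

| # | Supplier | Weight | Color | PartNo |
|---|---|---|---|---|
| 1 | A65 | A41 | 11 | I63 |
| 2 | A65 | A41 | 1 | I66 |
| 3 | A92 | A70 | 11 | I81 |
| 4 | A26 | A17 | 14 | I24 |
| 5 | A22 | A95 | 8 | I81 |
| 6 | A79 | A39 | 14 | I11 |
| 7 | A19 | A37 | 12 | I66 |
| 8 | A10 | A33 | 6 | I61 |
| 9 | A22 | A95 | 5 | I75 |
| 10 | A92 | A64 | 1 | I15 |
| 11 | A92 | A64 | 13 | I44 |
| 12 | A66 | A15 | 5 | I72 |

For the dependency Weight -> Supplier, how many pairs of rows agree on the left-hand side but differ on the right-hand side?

Weight=A41: all 2 rows agree on Supplier — 0 pairs.
Weight=A95: all 2 rows agree on Supplier — 0 pairs.
Weight=A64: all 2 rows agree on Supplier — 0 pairs.

0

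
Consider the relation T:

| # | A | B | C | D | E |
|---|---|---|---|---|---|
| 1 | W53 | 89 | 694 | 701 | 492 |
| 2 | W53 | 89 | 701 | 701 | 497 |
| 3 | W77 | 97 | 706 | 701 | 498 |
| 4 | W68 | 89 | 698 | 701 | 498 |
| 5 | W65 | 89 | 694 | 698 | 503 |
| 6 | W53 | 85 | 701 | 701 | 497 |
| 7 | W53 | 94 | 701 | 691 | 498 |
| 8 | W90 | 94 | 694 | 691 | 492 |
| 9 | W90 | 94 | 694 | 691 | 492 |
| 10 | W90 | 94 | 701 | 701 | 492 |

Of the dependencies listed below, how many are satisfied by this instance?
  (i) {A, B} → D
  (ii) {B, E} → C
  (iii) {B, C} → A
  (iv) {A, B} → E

(i) {A, B} → D: (A=W90, B=94): rows 8, 9, 10 → D takes values {691, 701} — violation — fails.
(ii) {B, E} → C: (B=94, E=492): rows 8, 9, 10 → C takes values {694, 701} — violation — fails.
(iii) {B, C} → A: (B=89, C=694): rows 1, 5 → A takes values {W53, W65} — violation; (B=94, C=701): rows 7, 10 → A takes values {W53, W90} — violation — fails.
(iv) {A, B} → E: (A=W53, B=89): rows 1, 2 → E takes values {492, 497} — violation — fails.
None of the 4 dependencies hold.

0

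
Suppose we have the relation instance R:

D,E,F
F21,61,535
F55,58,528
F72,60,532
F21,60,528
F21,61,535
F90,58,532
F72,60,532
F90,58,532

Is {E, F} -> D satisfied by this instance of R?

Yes

(E=61, F=535): 2 rows → D = F21, F21 ✓
(E=58, F=528): 1 row → D = F55 ✓
(E=60, F=532): 2 rows → D = F72, F72 ✓
(E=60, F=528): 1 row → D = F21 ✓
(E=58, F=532): 2 rows → D = F90, F90 ✓
Every {E, F} value is associated with a single D value, so {E, F} -> D holds.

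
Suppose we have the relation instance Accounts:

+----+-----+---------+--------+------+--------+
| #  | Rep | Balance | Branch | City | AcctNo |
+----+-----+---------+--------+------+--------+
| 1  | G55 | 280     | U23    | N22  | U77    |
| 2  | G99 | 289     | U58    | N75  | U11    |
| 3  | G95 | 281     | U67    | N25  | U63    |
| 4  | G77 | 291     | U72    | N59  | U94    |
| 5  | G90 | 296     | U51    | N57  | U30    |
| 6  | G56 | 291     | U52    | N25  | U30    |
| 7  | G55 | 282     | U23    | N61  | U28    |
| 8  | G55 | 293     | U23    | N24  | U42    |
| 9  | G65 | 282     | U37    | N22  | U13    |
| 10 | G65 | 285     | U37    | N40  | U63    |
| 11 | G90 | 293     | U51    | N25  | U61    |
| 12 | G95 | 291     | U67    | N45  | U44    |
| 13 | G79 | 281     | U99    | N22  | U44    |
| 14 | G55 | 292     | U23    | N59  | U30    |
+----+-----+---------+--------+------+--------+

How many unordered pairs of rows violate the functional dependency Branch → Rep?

0

Branch=U23: all 4 rows agree on Rep — 0 pairs.
Branch=U67: all 2 rows agree on Rep — 0 pairs.
Branch=U51: all 2 rows agree on Rep — 0 pairs.
Branch=U37: all 2 rows agree on Rep — 0 pairs.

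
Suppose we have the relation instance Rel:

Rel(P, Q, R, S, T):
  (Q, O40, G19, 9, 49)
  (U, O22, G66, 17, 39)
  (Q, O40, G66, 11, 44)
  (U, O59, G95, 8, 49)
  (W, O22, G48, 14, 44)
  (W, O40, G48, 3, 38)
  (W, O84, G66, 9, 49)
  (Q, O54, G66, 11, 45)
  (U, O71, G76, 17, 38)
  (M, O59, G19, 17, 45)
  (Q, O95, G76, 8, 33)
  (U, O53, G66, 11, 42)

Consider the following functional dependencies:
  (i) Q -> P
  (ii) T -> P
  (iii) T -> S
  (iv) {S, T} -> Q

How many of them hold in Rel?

0

(i) Q -> P: Q=O40: 3 rows → P takes values {Q, W} — violation; Q=O22: 2 rows → P takes values {U, W} — violation; Q=O59: 2 rows → P takes values {U, M} — violation — fails.
(ii) T -> P: T=49: 3 rows → P takes values {Q, U, W} — violation; T=44: 2 rows → P takes values {Q, W} — violation; T=38: 2 rows → P takes values {W, U} — violation; T=45: 2 rows → P takes values {Q, M} — violation — fails.
(iii) T -> S: T=49: 3 rows → S takes values {9, 8} — violation; T=44: 2 rows → S takes values {11, 14} — violation; T=38: 2 rows → S takes values {3, 17} — violation; T=45: 2 rows → S takes values {11, 17} — violation — fails.
(iv) {S, T} -> Q: (S=9, T=49): 2 rows → Q takes values {O40, O84} — violation — fails.
None of the 4 dependencies hold.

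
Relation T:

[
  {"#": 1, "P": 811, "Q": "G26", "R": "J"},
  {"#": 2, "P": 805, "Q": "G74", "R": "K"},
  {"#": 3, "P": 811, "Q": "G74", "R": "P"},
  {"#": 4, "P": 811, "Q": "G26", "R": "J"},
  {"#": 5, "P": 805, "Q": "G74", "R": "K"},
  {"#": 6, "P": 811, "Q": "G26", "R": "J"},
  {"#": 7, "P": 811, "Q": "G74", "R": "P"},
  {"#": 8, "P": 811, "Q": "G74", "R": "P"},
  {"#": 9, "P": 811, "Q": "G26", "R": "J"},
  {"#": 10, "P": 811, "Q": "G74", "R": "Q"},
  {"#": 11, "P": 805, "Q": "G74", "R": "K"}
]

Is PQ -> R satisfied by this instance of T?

No

(P=811, Q=G26): rows 1, 4, 6, 9 → R = J, J, J, J ✓
(P=805, Q=G74): rows 2, 5, 11 → R = K, K, K ✓
(P=811, Q=G74): rows 3, 7, 8, 10 → R takes values {P, Q} — violation
Two rows agree on PQ but differ on R, so PQ -> R does not hold.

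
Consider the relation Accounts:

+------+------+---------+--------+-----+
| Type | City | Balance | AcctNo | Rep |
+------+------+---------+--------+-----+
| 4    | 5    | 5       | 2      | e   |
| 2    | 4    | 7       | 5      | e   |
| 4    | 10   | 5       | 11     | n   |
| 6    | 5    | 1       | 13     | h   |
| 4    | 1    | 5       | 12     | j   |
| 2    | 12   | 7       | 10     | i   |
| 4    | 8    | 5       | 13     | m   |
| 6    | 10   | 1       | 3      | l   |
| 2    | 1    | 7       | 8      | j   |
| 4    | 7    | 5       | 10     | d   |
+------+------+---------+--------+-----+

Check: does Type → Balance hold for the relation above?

Yes

Type=4: 5 rows → Balance = 5, 5, 5, 5, 5 ✓
Type=2: 3 rows → Balance = 7, 7, 7 ✓
Type=6: 2 rows → Balance = 1, 1 ✓
Every Type value is associated with a single Balance value, so Type → Balance holds.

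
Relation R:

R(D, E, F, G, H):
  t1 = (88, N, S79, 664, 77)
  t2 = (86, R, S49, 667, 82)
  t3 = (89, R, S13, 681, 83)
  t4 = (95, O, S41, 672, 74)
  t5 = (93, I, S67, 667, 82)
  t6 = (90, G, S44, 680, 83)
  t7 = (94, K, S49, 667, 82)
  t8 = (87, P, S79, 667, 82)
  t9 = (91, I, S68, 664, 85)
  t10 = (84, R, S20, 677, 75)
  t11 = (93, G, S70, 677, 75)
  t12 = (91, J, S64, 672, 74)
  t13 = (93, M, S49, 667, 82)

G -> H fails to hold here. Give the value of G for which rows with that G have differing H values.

G=664: rows 1, 9 → H takes values {77, 85} — violation
G=667: rows 2, 5, 7, 8, 13 → H = 82, 82, 82, 82, 82 ✓
G=681: row 3 → H = 83 ✓
G=672: rows 4, 12 → H = 74, 74 ✓
G=680: row 6 → H = 83 ✓
G=677: rows 10, 11 → H = 75, 75 ✓
The only G value with inconsistent H is G=664.

664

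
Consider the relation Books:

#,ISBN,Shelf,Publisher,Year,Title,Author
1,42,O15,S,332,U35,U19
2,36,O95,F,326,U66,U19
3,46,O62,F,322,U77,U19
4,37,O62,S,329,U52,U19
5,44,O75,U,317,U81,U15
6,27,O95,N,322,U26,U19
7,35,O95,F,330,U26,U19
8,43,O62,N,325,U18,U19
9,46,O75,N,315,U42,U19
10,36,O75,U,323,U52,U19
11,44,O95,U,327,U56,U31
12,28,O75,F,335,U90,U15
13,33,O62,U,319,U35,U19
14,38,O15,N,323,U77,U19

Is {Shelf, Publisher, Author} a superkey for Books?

Rows 2 and 7 have the same {Shelf, Publisher, Author} value (Shelf=O95, Publisher=F, Author=U19) but are distinct tuples, so {Shelf, Publisher, Author} does not determine every attribute — not a superkey.

No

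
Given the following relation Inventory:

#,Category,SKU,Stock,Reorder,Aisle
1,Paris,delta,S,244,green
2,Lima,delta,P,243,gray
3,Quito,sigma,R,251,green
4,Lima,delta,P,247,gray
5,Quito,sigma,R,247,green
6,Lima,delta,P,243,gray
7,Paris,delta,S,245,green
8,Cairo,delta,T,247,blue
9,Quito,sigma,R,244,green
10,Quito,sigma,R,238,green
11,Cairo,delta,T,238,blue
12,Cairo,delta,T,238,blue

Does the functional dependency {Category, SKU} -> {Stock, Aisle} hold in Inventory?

(Category=Paris, SKU=delta): rows 1, 7 → {Stock,Aisle} = (S, green), (S, green) ✓
(Category=Lima, SKU=delta): rows 2, 4, 6 → {Stock,Aisle} = (P, gray), (P, gray), (P, gray) ✓
(Category=Quito, SKU=sigma): rows 3, 5, 9, 10 → {Stock,Aisle} = (R, green), (R, green), (R, green), (R, green) ✓
(Category=Cairo, SKU=delta): rows 8, 11, 12 → {Stock,Aisle} = (T, blue), (T, blue), (T, blue) ✓
Every {Category, SKU} value is associated with a single {Stock, Aisle} value, so {Category, SKU} -> {Stock, Aisle} holds.

Yes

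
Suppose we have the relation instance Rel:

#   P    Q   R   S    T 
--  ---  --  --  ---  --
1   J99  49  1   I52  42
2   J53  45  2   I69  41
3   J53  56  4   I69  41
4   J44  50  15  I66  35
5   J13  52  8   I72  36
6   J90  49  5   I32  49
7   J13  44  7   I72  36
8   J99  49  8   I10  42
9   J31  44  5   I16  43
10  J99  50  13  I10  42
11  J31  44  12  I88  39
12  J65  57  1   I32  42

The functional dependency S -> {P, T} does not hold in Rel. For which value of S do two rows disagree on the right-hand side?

I32

S=I52: row 1 → {P,T} = (J99, 42) ✓
S=I69: rows 2, 3 → {P,T} = (J53, 41), (J53, 41) ✓
S=I66: row 4 → {P,T} = (J44, 35) ✓
S=I72: rows 5, 7 → {P,T} = (J13, 36), (J13, 36) ✓
S=I32: rows 6, 12 → {P,T} takes values {(J90, 49), (J65, 42)} — violation
S=I10: rows 8, 10 → {P,T} = (J99, 42), (J99, 42) ✓
S=I16: row 9 → {P,T} = (J31, 43) ✓
S=I88: row 11 → {P,T} = (J31, 39) ✓
The only S value with inconsistent RHS is S=I32.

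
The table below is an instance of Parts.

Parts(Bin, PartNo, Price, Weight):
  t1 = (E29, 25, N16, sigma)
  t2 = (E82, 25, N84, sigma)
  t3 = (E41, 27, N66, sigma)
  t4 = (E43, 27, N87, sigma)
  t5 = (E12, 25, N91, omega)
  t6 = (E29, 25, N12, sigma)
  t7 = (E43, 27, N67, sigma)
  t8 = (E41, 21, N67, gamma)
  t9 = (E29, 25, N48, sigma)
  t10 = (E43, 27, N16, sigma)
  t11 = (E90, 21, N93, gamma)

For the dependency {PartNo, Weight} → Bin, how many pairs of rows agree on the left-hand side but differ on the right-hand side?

7

(PartNo=25, Weight=sigma): violating pairs (1,2), (2,6), (2,9) — 3 pairs.
(PartNo=27, Weight=sigma): violating pairs (3,4), (3,7), (3,10) — 3 pairs.
(PartNo=21, Weight=gamma): violating pairs (8,11) — 1 pair.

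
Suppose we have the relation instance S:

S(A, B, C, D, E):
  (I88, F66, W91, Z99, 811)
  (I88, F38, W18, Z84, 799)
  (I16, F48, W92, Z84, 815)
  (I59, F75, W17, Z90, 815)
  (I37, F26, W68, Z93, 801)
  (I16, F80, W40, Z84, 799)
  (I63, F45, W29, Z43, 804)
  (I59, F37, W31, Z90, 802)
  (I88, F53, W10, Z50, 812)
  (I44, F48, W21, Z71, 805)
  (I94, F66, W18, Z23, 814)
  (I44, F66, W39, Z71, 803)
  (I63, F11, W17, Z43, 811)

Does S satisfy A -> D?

No

A=I88: 3 rows → D takes values {Z99, Z84, Z50} — violation
A=I16: 2 rows → D = Z84, Z84 ✓
A=I59: 2 rows → D = Z90, Z90 ✓
A=I37: 1 row → D = Z93 ✓
A=I63: 2 rows → D = Z43, Z43 ✓
A=I44: 2 rows → D = Z71, Z71 ✓
A=I94: 1 row → D = Z23 ✓
Two rows agree on A but differ on D, so A -> D does not hold.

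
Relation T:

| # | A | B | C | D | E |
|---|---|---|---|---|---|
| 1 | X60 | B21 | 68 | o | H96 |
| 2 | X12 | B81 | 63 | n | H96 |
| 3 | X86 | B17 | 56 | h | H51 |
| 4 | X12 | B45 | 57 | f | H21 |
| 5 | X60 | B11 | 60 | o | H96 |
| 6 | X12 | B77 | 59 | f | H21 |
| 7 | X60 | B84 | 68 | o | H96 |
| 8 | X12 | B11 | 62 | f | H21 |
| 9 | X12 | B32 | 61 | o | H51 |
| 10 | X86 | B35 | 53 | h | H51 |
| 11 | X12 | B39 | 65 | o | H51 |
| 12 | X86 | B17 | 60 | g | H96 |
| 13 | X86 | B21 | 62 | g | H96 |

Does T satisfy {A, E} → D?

(A=X60, E=H96): rows 1, 5, 7 → D = o, o, o ✓
(A=X12, E=H96): row 2 → D = n ✓
(A=X86, E=H51): rows 3, 10 → D = h, h ✓
(A=X12, E=H21): rows 4, 6, 8 → D = f, f, f ✓
(A=X12, E=H51): rows 9, 11 → D = o, o ✓
(A=X86, E=H96): rows 12, 13 → D = g, g ✓
Every {A, E} value is associated with a single D value, so {A, E} → D holds.

Yes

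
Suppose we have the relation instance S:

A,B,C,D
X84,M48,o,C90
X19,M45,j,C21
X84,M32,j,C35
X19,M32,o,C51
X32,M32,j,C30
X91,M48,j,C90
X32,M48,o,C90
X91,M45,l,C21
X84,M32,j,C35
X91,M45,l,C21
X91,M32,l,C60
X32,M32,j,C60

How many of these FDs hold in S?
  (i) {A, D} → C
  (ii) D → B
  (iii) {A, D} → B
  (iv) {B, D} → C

(i) {A, D} → C: every LHS value maps to a single RHS value — holds.
(ii) D → B: every LHS value maps to a single RHS value — holds.
(iii) {A, D} → B: every LHS value maps to a single RHS value — holds.
(iv) {B, D} → C: (B=M48, D=C90): 3 rows → C takes values {o, j} — violation; (B=M45, D=C21): 3 rows → C takes values {j, l} — violation; (B=M32, D=C60): 2 rows → C takes values {l, j} — violation — fails.
3 of the 4 dependencies hold.

3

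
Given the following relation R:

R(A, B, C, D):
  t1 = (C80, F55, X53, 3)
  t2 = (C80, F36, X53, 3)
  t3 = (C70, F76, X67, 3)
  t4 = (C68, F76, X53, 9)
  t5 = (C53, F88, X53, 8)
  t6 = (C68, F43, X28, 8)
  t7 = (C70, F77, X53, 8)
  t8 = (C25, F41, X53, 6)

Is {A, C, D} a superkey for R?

No

Rows 1 and 2 have the same {A, C, D} value (A=C80, C=X53, D=3) but are distinct tuples, so {A, C, D} does not determine every attribute — not a superkey.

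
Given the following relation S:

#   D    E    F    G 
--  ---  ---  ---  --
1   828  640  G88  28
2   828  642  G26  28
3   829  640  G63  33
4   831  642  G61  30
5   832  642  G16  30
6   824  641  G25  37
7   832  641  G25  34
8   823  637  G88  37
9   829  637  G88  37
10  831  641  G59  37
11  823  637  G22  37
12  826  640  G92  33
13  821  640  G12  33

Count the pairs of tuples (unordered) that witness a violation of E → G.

7

E=640: violating pairs (1,3), (1,12), (1,13) — 3 pairs.
E=642: violating pairs (2,4), (2,5) — 2 pairs.
E=641: violating pairs (6,7), (7,10) — 2 pairs.
E=637: all 3 rows agree on G — 0 pairs.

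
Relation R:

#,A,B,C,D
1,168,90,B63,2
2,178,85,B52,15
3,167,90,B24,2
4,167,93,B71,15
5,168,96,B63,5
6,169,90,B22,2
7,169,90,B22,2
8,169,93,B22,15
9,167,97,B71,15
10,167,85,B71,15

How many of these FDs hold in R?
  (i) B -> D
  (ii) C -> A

(i) B -> D: every LHS value maps to a single RHS value — holds.
(ii) C -> A: every LHS value maps to a single RHS value — holds.
2 of the 2 dependencies hold.

2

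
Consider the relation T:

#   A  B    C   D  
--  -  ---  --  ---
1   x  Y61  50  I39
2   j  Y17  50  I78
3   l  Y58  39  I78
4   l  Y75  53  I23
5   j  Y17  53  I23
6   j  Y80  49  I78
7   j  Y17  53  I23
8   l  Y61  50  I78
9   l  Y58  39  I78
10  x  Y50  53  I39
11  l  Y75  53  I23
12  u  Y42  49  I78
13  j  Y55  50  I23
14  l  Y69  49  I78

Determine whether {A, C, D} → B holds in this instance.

Yes

(A=x, C=50, D=I39): row 1 → B = Y61 ✓
(A=j, C=50, D=I78): row 2 → B = Y17 ✓
(A=l, C=39, D=I78): rows 3, 9 → B = Y58, Y58 ✓
(A=l, C=53, D=I23): rows 4, 11 → B = Y75, Y75 ✓
(A=j, C=53, D=I23): rows 5, 7 → B = Y17, Y17 ✓
(A=j, C=49, D=I78): row 6 → B = Y80 ✓
(A=l, C=50, D=I78): row 8 → B = Y61 ✓
(A=x, C=53, D=I39): row 10 → B = Y50 ✓
(A=u, C=49, D=I78): row 12 → B = Y42 ✓
(A=j, C=50, D=I23): row 13 → B = Y55 ✓
(A=l, C=49, D=I78): row 14 → B = Y69 ✓
Every {A, C, D} value is associated with a single B value, so {A, C, D} → B holds.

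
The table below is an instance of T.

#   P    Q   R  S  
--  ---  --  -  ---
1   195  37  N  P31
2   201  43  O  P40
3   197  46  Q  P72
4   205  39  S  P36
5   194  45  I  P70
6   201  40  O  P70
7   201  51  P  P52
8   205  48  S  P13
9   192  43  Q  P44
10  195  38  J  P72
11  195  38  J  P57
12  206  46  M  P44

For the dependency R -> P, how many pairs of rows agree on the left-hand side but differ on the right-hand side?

1

R=O: all 2 rows agree on P — 0 pairs.
R=Q: violating pairs (3,9) — 1 pair.
R=S: all 2 rows agree on P — 0 pairs.
R=J: all 2 rows agree on P — 0 pairs.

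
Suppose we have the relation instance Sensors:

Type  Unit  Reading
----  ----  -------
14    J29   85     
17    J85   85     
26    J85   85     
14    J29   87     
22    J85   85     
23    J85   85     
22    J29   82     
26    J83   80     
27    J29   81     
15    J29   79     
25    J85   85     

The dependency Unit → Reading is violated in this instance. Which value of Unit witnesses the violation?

Unit=J29: 5 rows → Reading takes values {85, 87, 82, 81, 79} — violation
Unit=J85: 5 rows → Reading = 85, 85, 85, 85, 85 ✓
Unit=J83: 1 row → Reading = 80 ✓
The only Unit value with inconsistent Reading is Unit=J29.

J29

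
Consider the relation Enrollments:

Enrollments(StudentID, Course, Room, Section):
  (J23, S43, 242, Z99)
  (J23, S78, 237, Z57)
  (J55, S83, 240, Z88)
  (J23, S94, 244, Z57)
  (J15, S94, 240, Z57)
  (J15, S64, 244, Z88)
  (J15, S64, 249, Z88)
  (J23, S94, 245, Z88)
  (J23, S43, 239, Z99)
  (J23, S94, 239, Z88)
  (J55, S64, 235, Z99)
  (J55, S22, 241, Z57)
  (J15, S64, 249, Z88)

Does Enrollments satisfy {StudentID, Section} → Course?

(StudentID=J23, Section=Z99): 2 rows → Course = S43, S43 ✓
(StudentID=J23, Section=Z57): 2 rows → Course takes values {S78, S94} — violation
(StudentID=J55, Section=Z88): 1 row → Course = S83 ✓
(StudentID=J15, Section=Z57): 1 row → Course = S94 ✓
(StudentID=J15, Section=Z88): 3 rows → Course = S64, S64, S64 ✓
(StudentID=J23, Section=Z88): 2 rows → Course = S94, S94 ✓
(StudentID=J55, Section=Z99): 1 row → Course = S64 ✓
(StudentID=J55, Section=Z57): 1 row → Course = S22 ✓
Two rows agree on {StudentID, Section} but differ on Course, so {StudentID, Section} → Course does not hold.

No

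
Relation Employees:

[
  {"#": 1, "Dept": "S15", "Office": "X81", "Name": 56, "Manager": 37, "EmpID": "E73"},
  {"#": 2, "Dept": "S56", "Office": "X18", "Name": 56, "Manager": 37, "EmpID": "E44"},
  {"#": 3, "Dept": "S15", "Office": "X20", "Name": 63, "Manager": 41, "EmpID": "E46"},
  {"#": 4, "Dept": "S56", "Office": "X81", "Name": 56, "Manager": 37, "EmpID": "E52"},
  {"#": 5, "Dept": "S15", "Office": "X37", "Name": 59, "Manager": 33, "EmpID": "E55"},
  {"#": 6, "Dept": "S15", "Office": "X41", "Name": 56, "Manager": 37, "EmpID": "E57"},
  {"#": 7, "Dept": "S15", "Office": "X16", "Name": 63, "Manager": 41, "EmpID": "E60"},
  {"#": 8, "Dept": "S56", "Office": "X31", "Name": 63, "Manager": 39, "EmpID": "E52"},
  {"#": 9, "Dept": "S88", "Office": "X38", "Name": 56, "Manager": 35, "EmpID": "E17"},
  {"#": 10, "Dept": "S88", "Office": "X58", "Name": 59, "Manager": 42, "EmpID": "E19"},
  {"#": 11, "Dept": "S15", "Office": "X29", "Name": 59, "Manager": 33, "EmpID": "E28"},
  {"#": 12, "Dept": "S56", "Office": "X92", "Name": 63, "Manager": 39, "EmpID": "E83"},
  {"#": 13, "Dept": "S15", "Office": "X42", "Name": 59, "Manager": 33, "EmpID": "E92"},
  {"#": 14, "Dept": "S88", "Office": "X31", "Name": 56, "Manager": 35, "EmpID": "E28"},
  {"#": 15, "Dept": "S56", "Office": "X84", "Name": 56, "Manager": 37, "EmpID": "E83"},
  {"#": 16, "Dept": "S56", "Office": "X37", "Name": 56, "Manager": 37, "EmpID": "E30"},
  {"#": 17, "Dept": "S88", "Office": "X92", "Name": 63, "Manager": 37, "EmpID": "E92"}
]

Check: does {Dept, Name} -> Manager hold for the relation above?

(Dept=S15, Name=56): rows 1, 6 → Manager = 37, 37 ✓
(Dept=S56, Name=56): rows 2, 4, 15, 16 → Manager = 37, 37, 37, 37 ✓
(Dept=S15, Name=63): rows 3, 7 → Manager = 41, 41 ✓
(Dept=S15, Name=59): rows 5, 11, 13 → Manager = 33, 33, 33 ✓
(Dept=S56, Name=63): rows 8, 12 → Manager = 39, 39 ✓
(Dept=S88, Name=56): rows 9, 14 → Manager = 35, 35 ✓
(Dept=S88, Name=59): row 10 → Manager = 42 ✓
(Dept=S88, Name=63): row 17 → Manager = 37 ✓
Every {Dept, Name} value is associated with a single Manager value, so {Dept, Name} -> Manager holds.

Yes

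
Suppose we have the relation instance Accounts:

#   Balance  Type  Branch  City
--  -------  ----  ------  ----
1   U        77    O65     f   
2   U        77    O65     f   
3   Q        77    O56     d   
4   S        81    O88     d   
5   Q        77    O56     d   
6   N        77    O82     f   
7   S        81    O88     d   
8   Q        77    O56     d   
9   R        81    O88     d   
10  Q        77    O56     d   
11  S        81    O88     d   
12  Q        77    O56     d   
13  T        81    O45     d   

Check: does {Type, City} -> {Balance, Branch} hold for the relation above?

No

(Type=77, City=f): rows 1, 2, 6 → {Balance,Branch} takes values {(U, O65), (N, O82)} — violation
(Type=77, City=d): rows 3, 5, 8, 10, 12 → {Balance,Branch} = (Q, O56), (Q, O56), (Q, O56), (Q, O56), (Q, O56) ✓
(Type=81, City=d): rows 4, 7, 9, 11, 13 → {Balance,Branch} takes values {(S, O88), (R, O88), (T, O45)} — violation
Two rows agree on {Type, City} but differ on {Balance, Branch}, so {Type, City} -> {Balance, Branch} does not hold.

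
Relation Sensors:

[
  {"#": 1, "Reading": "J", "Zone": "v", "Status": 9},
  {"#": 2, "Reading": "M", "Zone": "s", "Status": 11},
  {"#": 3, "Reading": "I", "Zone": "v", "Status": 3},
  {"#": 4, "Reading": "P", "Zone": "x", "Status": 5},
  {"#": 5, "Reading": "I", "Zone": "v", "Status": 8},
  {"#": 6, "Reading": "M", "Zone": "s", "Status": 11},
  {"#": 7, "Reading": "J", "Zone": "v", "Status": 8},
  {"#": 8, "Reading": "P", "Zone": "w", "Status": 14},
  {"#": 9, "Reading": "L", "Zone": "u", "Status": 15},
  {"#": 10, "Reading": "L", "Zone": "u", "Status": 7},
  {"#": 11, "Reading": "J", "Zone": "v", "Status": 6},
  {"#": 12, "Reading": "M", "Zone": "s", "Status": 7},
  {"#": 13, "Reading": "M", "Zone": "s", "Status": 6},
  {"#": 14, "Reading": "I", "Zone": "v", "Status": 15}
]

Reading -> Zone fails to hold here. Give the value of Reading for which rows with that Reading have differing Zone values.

Reading=J: rows 1, 7, 11 → Zone = v, v, v ✓
Reading=M: rows 2, 6, 12, 13 → Zone = s, s, s, s ✓
Reading=I: rows 3, 5, 14 → Zone = v, v, v ✓
Reading=P: rows 4, 8 → Zone takes values {x, w} — violation
Reading=L: rows 9, 10 → Zone = u, u ✓
The only Reading value with inconsistent Zone is Reading=P.

P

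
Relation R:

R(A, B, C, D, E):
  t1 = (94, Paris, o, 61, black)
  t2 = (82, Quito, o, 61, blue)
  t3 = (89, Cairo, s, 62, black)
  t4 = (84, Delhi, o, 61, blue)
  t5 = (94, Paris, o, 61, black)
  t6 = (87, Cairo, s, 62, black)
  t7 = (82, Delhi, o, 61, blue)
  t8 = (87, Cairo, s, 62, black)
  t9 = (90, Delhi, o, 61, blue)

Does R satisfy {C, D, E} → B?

No

(C=o, D=61, E=black): rows 1, 5 → B = Paris, Paris ✓
(C=o, D=61, E=blue): rows 2, 4, 7, 9 → B takes values {Quito, Delhi} — violation
(C=s, D=62, E=black): rows 3, 6, 8 → B = Cairo, Cairo, Cairo ✓
Two rows agree on {C, D, E} but differ on B, so {C, D, E} → B does not hold.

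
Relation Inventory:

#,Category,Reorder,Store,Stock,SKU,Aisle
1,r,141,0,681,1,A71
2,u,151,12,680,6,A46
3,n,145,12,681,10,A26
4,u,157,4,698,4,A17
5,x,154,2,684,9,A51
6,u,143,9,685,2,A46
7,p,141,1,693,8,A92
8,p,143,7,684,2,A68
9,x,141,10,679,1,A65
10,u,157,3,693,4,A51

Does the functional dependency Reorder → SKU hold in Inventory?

Reorder=141: rows 1, 7, 9 → SKU takes values {1, 8} — violation
Reorder=151: row 2 → SKU = 6 ✓
Reorder=145: row 3 → SKU = 10 ✓
Reorder=157: rows 4, 10 → SKU = 4, 4 ✓
Reorder=154: row 5 → SKU = 9 ✓
Reorder=143: rows 6, 8 → SKU = 2, 2 ✓
Two rows agree on Reorder but differ on SKU, so Reorder → SKU does not hold.

No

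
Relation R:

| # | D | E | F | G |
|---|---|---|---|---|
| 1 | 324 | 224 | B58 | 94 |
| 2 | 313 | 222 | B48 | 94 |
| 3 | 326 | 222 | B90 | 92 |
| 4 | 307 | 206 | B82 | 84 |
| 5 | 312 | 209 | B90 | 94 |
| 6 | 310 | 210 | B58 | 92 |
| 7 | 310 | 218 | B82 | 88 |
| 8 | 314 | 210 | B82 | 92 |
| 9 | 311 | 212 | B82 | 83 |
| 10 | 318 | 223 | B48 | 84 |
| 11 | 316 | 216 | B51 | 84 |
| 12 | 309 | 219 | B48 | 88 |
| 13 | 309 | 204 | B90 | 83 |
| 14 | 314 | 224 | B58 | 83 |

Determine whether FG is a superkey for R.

Yes

All 14 rows have distinct FG values, so FG → (all attributes) holds and FG is a superkey.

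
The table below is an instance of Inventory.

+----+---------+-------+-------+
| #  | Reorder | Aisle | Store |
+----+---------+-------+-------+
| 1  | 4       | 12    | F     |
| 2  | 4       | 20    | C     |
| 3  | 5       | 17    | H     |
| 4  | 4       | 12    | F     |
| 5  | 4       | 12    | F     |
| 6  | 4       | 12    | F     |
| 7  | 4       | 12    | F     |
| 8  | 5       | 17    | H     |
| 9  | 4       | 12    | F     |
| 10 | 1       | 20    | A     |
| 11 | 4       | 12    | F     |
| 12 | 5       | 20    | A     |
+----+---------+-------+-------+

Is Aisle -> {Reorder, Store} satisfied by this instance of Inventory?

Aisle=12: rows 1, 4, 5, 6, 7, 9, 11 → {Reorder,Store} = (4, F), (4, F), (4, F), (4, F), (4, F), (4, F), (4, F) ✓
Aisle=20: rows 2, 10, 12 → {Reorder,Store} takes values {(4, C), (1, A), (5, A)} — violation
Aisle=17: rows 3, 8 → {Reorder,Store} = (5, H), (5, H) ✓
Two rows agree on Aisle but differ on {Reorder, Store}, so Aisle -> {Reorder, Store} does not hold.

No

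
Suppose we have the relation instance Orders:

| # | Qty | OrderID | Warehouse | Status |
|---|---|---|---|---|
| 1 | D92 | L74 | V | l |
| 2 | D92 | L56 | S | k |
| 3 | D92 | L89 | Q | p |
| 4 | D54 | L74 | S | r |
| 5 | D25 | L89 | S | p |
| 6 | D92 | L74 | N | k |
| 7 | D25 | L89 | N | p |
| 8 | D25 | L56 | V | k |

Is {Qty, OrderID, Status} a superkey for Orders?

No

Rows 5 and 7 have the same {Qty, OrderID, Status} value (Qty=D25, OrderID=L89, Status=p) but are distinct tuples, so {Qty, OrderID, Status} does not determine every attribute — not a superkey.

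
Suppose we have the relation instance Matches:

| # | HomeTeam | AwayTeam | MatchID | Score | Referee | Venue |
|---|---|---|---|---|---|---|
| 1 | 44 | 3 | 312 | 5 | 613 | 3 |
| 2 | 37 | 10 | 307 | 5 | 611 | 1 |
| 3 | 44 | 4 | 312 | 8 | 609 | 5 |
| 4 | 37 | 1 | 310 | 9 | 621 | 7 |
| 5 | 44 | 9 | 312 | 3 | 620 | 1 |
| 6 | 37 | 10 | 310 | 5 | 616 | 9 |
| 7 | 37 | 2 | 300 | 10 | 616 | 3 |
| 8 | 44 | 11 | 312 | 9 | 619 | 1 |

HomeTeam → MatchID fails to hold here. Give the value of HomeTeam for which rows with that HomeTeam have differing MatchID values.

HomeTeam=44: rows 1, 3, 5, 8 → MatchID = 312, 312, 312, 312 ✓
HomeTeam=37: rows 2, 4, 6, 7 → MatchID takes values {307, 310, 300} — violation
The only HomeTeam value with inconsistent MatchID is HomeTeam=37.

37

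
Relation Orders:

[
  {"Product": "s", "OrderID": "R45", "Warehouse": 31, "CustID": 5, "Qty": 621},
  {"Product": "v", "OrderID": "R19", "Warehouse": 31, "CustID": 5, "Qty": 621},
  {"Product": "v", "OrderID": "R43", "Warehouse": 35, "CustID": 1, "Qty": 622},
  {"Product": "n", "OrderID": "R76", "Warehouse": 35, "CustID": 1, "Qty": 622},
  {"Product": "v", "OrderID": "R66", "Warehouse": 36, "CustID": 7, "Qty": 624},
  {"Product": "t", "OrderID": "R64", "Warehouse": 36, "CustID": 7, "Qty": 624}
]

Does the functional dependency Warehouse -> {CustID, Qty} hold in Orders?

Yes

Warehouse=31: 2 rows → {CustID,Qty} = (5, 621), (5, 621) ✓
Warehouse=35: 2 rows → {CustID,Qty} = (1, 622), (1, 622) ✓
Warehouse=36: 2 rows → {CustID,Qty} = (7, 624), (7, 624) ✓
Every Warehouse value is associated with a single {CustID, Qty} value, so Warehouse -> {CustID, Qty} holds.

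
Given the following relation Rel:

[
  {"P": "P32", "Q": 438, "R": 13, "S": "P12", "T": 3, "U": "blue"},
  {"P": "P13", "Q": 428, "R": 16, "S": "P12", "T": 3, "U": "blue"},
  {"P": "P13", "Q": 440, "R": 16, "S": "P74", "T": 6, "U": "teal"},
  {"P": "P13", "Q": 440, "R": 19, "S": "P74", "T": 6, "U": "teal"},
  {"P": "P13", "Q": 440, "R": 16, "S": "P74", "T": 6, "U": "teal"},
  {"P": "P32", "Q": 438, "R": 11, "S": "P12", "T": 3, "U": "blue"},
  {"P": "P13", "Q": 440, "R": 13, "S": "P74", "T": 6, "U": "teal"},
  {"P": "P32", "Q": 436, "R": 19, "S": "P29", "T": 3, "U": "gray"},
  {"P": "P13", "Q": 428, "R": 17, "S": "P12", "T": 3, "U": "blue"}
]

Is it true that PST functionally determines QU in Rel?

Yes

(P=P32, S=P12, T=3): 2 rows → {Q,U} = (438, blue), (438, blue) ✓
(P=P13, S=P12, T=3): 2 rows → {Q,U} = (428, blue), (428, blue) ✓
(P=P13, S=P74, T=6): 4 rows → {Q,U} = (440, teal), (440, teal), (440, teal), (440, teal) ✓
(P=P32, S=P29, T=3): 1 row → {Q,U} = (436, gray) ✓
Every PST value is associated with a single QU value, so PST -> QU holds.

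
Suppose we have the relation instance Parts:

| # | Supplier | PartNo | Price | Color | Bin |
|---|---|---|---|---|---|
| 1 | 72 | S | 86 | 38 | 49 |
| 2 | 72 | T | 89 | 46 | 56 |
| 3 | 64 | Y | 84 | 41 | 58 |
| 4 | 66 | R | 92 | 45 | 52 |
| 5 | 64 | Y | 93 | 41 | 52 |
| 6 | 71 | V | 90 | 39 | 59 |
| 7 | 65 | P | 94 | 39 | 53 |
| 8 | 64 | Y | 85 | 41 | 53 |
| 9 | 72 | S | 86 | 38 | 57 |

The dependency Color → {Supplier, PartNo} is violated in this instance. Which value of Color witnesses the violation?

39

Color=38: rows 1, 9 → {Supplier,PartNo} = (72, S), (72, S) ✓
Color=46: row 2 → {Supplier,PartNo} = (72, T) ✓
Color=41: rows 3, 5, 8 → {Supplier,PartNo} = (64, Y), (64, Y), (64, Y) ✓
Color=45: row 4 → {Supplier,PartNo} = (66, R) ✓
Color=39: rows 6, 7 → {Supplier,PartNo} takes values {(71, V), (65, P)} — violation
The only Color value with inconsistent RHS is Color=39.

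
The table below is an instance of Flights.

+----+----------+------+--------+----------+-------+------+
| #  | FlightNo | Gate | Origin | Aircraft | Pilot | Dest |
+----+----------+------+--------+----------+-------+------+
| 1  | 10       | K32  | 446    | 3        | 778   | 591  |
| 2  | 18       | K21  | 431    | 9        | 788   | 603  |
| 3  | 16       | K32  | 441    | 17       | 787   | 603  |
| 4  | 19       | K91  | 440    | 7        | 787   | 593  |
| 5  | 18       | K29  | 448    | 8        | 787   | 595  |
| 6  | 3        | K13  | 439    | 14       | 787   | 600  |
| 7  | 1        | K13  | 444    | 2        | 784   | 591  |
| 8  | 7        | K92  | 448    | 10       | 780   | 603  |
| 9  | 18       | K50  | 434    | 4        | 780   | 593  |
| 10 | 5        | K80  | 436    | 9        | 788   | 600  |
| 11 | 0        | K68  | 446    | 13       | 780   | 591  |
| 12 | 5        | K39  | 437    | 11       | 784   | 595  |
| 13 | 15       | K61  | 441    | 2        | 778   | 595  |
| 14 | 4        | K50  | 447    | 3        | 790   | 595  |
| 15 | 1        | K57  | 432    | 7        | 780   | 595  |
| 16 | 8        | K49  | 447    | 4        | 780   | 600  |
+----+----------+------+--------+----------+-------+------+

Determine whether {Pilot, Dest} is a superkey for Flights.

All 16 rows have distinct {Pilot, Dest} values, so {Pilot, Dest} → (all attributes) holds and {Pilot, Dest} is a superkey.

Yes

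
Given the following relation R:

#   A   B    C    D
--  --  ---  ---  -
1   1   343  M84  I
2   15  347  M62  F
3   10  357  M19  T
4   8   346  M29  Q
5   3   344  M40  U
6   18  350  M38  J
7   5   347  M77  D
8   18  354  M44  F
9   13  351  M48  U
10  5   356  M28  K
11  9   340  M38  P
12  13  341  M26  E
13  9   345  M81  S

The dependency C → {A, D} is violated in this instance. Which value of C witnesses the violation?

M38

C=M84: row 1 → {A,D} = (1, I) ✓
C=M62: row 2 → {A,D} = (15, F) ✓
C=M19: row 3 → {A,D} = (10, T) ✓
C=M29: row 4 → {A,D} = (8, Q) ✓
C=M40: row 5 → {A,D} = (3, U) ✓
C=M38: rows 6, 11 → {A,D} takes values {(18, J), (9, P)} — violation
C=M77: row 7 → {A,D} = (5, D) ✓
C=M44: row 8 → {A,D} = (18, F) ✓
C=M48: row 9 → {A,D} = (13, U) ✓
C=M28: row 10 → {A,D} = (5, K) ✓
C=M26: row 12 → {A,D} = (13, E) ✓
C=M81: row 13 → {A,D} = (9, S) ✓
The only C value with inconsistent RHS is C=M38.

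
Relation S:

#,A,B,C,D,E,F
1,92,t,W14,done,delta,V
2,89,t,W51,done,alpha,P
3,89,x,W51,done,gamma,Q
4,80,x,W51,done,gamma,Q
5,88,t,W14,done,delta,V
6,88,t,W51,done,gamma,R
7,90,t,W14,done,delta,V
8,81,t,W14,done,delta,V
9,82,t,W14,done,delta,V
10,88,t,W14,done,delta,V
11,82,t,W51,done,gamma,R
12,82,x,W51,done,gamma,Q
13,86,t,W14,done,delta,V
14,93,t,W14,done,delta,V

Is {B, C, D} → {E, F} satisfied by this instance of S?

(B=t, C=W14, D=done): rows 1, 5, 7, 8, 9, 10, 13, 14 → {E,F} = (delta, V), (delta, V), (delta, V), (delta, V), (delta, V), (delta, V), (delta, V), (delta, V) ✓
(B=t, C=W51, D=done): rows 2, 6, 11 → {E,F} takes values {(alpha, P), (gamma, R)} — violation
(B=x, C=W51, D=done): rows 3, 4, 12 → {E,F} = (gamma, Q), (gamma, Q), (gamma, Q) ✓
Two rows agree on {B, C, D} but differ on {E, F}, so {B, C, D} → {E, F} does not hold.

No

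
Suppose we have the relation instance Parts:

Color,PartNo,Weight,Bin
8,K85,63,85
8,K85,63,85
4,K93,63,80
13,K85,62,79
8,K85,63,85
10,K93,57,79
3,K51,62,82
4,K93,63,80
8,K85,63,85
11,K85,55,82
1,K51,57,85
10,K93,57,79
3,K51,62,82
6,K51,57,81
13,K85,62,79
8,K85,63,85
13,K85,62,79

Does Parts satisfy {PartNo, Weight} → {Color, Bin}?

No

(PartNo=K85, Weight=63): 5 rows → {Color,Bin} = (8, 85), (8, 85), (8, 85), (8, 85), (8, 85) ✓
(PartNo=K93, Weight=63): 2 rows → {Color,Bin} = (4, 80), (4, 80) ✓
(PartNo=K85, Weight=62): 3 rows → {Color,Bin} = (13, 79), (13, 79), (13, 79) ✓
(PartNo=K93, Weight=57): 2 rows → {Color,Bin} = (10, 79), (10, 79) ✓
(PartNo=K51, Weight=62): 2 rows → {Color,Bin} = (3, 82), (3, 82) ✓
(PartNo=K85, Weight=55): 1 row → {Color,Bin} = (11, 82) ✓
(PartNo=K51, Weight=57): 2 rows → {Color,Bin} takes values {(1, 85), (6, 81)} — violation
Two rows agree on {PartNo, Weight} but differ on {Color, Bin}, so {PartNo, Weight} → {Color, Bin} does not hold.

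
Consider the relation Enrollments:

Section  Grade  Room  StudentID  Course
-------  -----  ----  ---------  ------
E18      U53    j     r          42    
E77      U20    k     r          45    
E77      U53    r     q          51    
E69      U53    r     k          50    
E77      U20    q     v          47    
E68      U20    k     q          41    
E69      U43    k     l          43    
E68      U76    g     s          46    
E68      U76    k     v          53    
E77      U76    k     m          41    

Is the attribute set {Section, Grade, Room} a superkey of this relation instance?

All 10 rows have distinct {Section, Grade, Room} values, so {Section, Grade, Room} → (all attributes) holds and {Section, Grade, Room} is a superkey.

Yes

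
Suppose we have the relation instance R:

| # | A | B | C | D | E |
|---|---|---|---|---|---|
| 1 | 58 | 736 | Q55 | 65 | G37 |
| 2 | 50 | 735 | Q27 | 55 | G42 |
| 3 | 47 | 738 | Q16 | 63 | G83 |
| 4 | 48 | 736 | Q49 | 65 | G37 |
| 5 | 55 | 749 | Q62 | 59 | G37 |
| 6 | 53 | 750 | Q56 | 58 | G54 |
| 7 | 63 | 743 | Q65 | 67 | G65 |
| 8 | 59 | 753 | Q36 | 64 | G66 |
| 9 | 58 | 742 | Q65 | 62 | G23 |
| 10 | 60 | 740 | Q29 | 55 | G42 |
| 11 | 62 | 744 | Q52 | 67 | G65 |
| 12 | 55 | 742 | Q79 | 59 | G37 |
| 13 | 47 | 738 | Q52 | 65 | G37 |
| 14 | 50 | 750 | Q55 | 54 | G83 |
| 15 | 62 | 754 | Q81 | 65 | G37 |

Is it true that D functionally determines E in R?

D=65: rows 1, 4, 13, 15 → E = G37, G37, G37, G37 ✓
D=55: rows 2, 10 → E = G42, G42 ✓
D=63: row 3 → E = G83 ✓
D=59: rows 5, 12 → E = G37, G37 ✓
D=58: row 6 → E = G54 ✓
D=67: rows 7, 11 → E = G65, G65 ✓
D=64: row 8 → E = G66 ✓
D=62: row 9 → E = G23 ✓
D=54: row 14 → E = G83 ✓
Every D value is associated with a single E value, so D → E holds.

Yes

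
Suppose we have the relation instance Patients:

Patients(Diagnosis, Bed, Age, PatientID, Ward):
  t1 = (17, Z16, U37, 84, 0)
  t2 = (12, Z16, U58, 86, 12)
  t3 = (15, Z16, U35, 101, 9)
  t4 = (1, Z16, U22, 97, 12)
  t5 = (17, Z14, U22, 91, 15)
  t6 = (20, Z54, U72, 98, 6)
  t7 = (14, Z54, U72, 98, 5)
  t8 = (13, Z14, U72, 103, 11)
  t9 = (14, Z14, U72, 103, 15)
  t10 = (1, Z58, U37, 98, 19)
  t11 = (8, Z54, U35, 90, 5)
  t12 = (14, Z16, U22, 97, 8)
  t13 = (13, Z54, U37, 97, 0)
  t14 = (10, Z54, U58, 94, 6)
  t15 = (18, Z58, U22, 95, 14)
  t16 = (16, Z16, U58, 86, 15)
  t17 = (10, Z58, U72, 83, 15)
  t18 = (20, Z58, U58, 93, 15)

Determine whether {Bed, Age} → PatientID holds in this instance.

Yes

(Bed=Z16, Age=U37): row 1 → PatientID = 84 ✓
(Bed=Z16, Age=U58): rows 2, 16 → PatientID = 86, 86 ✓
(Bed=Z16, Age=U35): row 3 → PatientID = 101 ✓
(Bed=Z16, Age=U22): rows 4, 12 → PatientID = 97, 97 ✓
(Bed=Z14, Age=U22): row 5 → PatientID = 91 ✓
(Bed=Z54, Age=U72): rows 6, 7 → PatientID = 98, 98 ✓
(Bed=Z14, Age=U72): rows 8, 9 → PatientID = 103, 103 ✓
(Bed=Z58, Age=U37): row 10 → PatientID = 98 ✓
(Bed=Z54, Age=U35): row 11 → PatientID = 90 ✓
(Bed=Z54, Age=U37): row 13 → PatientID = 97 ✓
(Bed=Z54, Age=U58): row 14 → PatientID = 94 ✓
(Bed=Z58, Age=U22): row 15 → PatientID = 95 ✓
(Bed=Z58, Age=U72): row 17 → PatientID = 83 ✓
(Bed=Z58, Age=U58): row 18 → PatientID = 93 ✓
Every {Bed, Age} value is associated with a single PatientID value, so {Bed, Age} → PatientID holds.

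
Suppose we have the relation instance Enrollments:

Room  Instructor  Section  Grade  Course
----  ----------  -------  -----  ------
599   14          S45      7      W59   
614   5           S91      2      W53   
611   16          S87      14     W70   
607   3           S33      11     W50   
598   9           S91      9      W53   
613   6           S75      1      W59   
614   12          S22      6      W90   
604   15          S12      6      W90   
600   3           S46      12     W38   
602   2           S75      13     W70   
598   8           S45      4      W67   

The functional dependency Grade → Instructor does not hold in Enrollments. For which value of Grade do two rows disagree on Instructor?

6

Grade=7: 1 row → Instructor = 14 ✓
Grade=2: 1 row → Instructor = 5 ✓
Grade=14: 1 row → Instructor = 16 ✓
Grade=11: 1 row → Instructor = 3 ✓
Grade=9: 1 row → Instructor = 9 ✓
Grade=1: 1 row → Instructor = 6 ✓
Grade=6: 2 rows → Instructor takes values {12, 15} — violation
Grade=12: 1 row → Instructor = 3 ✓
Grade=13: 1 row → Instructor = 2 ✓
Grade=4: 1 row → Instructor = 8 ✓
The only Grade value with inconsistent Instructor is Grade=6.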